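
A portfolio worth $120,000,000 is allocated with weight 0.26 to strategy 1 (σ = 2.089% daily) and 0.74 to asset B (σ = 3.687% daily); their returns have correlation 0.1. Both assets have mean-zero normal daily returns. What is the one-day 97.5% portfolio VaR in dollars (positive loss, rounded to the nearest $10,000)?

σ_p² = 0.26²·2.089² + 0.74²·3.687² + 2·0.1·0.26·0.74·2.089·3.687 = 8.0354 (%²).
σ_p = √8.0354 = 2.835%.
At 97.5%, z = 1.960.
VaR = 1.960 × 2.835% = 5.557%; on $120,000,000 that is $6,668,400.

$6,670,000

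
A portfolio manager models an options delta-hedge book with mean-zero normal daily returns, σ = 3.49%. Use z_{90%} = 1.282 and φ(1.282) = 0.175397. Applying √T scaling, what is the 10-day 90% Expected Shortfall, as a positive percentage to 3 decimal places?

19.357%

σ_{10d} = 3.49% × √10 = 11.036%.
ES multiplier = φ(z)/(1−α) = 0.175397/0.1 = 1.754.
ES = 11.036% × 1.754 = 19.357%.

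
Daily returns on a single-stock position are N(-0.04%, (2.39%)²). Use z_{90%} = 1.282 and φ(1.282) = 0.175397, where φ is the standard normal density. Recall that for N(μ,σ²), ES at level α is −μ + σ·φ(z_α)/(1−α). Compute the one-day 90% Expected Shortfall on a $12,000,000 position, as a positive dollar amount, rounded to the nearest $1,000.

$508,000

Tail multiplier: φ(z)/(1−α) = 0.175397 / 0.1 = 1.754.
ES = −(-0.04%) + 2.39% × 1.754 = 4.232%.
On $12,000,000: 0.04232 × $12,000,000 = $507,840.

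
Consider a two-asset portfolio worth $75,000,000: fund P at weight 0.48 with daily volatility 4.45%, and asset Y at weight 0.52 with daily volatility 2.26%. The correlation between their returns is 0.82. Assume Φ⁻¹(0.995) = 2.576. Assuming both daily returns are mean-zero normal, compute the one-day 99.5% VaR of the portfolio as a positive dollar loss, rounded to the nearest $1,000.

σ_p² = 0.48²·4.45² + 0.52²·2.26² + 2·0.82·0.48·0.52·4.45·2.26 = 10.0604 (%²).
σ_p = √10.0604 = 3.172%.
VaR = 2.576 × 3.172% = 8.171%; on $75,000,000 that is $6,128,250.

$6,128,000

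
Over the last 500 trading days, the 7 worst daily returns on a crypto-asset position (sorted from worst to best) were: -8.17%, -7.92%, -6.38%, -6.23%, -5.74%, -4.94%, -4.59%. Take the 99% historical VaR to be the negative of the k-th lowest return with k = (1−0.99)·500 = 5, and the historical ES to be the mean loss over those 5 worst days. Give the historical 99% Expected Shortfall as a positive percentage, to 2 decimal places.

The 5 worst returns sum to -34.44%.
ES = −(-34.44%) / 5 = 6.888% ≈ 6.89%.

6.89%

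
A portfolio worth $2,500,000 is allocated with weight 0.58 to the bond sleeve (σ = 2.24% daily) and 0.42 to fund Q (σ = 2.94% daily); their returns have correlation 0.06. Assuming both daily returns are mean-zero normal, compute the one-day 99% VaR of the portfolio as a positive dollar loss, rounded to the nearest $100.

$107,300

σ_p² = 0.58²·2.24² + 0.42²·2.94² + 2·0.06·0.58·0.42·2.24·2.94 = 3.4052 (%²).
σ_p = √3.4052 = 1.845%.
At 99%, z = 2.326.
VaR = 2.326 × 1.845% = 4.291%; on $2,500,000 that is $107,275.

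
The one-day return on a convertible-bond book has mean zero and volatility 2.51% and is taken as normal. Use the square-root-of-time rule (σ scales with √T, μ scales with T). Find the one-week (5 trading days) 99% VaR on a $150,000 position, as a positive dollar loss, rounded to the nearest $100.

At 99%, z = 2.326.
σ_{5d} = 2.51% × √5 = 5.613%.
VaR = 2.326 × 5.613% = 13.056%.
On $150,000: 0.13056 × $150,000 = $19,584.

$19,600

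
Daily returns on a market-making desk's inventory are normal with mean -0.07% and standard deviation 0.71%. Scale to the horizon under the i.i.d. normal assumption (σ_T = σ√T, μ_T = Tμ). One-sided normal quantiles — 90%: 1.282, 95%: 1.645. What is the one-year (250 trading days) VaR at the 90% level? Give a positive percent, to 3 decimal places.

31.892%

σ_{250d} = 0.71% × √250 = 11.226%; μ_{250d} = 250 × -0.07% = -17.500%.
VaR = −(-17.500%) + 1.282 × 11.226% = 31.892%.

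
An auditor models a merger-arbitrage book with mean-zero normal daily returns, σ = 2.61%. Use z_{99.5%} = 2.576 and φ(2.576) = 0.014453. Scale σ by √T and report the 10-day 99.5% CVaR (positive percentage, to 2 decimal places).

23.86%

σ_{10d} = 2.61% × √10 = 8.254%.
ES multiplier = φ(z)/(1−α) = 0.014453/0.005 = 2.891.
ES = 8.254% × 2.891 = 23.862%.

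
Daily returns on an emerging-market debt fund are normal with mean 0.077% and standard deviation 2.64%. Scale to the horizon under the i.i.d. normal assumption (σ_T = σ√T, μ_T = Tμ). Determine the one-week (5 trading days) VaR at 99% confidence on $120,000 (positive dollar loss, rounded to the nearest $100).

At 99%, z = 2.326.
σ_{5d} = 2.64% × √5 = 5.903%; μ_{5d} = 5 × 0.077% = 0.385%.
VaR = −(0.385%) + 2.326 × 5.903% = 13.345%.
On $120,000: 0.13345 × $120,000 = $16,014.

$16,000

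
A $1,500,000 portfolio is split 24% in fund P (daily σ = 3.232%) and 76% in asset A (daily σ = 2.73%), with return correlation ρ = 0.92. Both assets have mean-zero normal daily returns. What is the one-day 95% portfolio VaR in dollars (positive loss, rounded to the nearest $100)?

σ_p² = 0.24²·3.232² + 0.76²·2.73² + 2·0.92·0.24·0.76·3.232·2.73 = 7.8677 (%²).
σ_p = √7.8677 = 2.805%.
At 95%, z = 1.645.
VaR = 1.645 × 2.805% = 4.614%; on $1,500,000 that is $69,210.

$69,200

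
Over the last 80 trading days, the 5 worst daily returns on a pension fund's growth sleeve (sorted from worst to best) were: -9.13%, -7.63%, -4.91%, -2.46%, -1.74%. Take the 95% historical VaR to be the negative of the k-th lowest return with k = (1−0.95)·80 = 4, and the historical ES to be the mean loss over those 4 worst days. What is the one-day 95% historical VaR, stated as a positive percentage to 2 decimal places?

k = 4; the 4th lowest return is -2.46%, so VaR = 2.46%.

2.46%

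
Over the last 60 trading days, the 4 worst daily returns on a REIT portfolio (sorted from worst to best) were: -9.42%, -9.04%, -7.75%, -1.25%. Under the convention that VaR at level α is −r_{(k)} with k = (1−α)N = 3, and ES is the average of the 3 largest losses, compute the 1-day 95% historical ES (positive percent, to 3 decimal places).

The 3 worst returns sum to -26.21%.
ES = −(-26.21%) / 3 = 8.7366…% ≈ 8.737%.

8.737%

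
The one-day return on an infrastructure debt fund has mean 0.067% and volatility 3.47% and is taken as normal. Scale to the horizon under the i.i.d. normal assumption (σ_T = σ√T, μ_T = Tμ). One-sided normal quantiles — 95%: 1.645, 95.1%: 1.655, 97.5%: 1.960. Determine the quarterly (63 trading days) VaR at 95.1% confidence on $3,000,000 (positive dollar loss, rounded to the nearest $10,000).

$1,240,000

σ_{63d} = 3.47% × √63 = 27.542%; μ_{63d} = 63 × 0.067% = 4.221%.
VaR = −(4.221%) + 1.655 × 27.542% = 41.361%.
On $3,000,000: 0.41361 × $3,000,000 = $1,240,830.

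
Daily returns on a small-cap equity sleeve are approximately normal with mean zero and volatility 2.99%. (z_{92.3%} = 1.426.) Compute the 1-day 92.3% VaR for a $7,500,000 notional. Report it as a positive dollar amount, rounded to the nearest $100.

VaR = z·σ = 1.426 × 2.99% = 4.264%.
On $7,500,000: 0.04264 × $7,500,000 = $319,800.

$319,800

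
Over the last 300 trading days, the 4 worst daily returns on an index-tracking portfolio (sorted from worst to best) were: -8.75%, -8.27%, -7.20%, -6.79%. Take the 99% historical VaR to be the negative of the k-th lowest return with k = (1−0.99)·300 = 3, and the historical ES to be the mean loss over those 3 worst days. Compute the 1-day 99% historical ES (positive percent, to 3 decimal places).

8.073%

The 3 worst returns sum to -24.22%.
ES = −(-24.22%) / 3 = 8.0733…% ≈ 8.073%.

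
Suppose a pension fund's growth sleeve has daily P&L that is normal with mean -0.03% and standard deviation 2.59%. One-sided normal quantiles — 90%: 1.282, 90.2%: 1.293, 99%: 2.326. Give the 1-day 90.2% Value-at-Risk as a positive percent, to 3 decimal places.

3.379%

VaR = −μ + z·σ = −(-0.03%) + 1.293 × 2.59% = 3.379%.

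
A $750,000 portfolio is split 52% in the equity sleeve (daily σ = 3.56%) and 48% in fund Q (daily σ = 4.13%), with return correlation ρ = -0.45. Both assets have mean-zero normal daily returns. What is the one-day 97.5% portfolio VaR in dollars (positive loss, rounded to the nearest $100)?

$29,600

σ_p² = 0.52²·3.56² + 0.48²·4.13² + 2·-0.45·0.52·0.48·3.56·4.13 = 4.0540 (%²).
σ_p = √4.0540 = 2.013%.
At 97.5%, z = 1.960.
VaR = 1.960 × 2.013% = 3.945%; on $750,000 that is $29,588.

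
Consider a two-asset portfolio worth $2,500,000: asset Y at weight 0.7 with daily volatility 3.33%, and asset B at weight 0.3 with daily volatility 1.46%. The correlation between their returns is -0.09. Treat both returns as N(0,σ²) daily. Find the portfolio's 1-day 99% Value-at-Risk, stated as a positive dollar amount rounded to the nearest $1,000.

$136,000

σ_p² = 0.7²·3.33² + 0.3²·1.46² + 2·-0.09·0.7·0.3·3.33·1.46 = 5.4416 (%²).
σ_p = √5.4416 = 2.333%.
At 99%, z = 2.326.
VaR = 2.326 × 2.333% = 5.427%; on $2,500,000 that is $135,675.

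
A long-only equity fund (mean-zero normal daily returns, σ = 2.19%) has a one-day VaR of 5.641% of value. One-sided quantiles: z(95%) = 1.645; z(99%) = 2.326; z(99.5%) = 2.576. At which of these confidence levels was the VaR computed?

Implied z = VaR/σ = 5.641 / 2.19 = 2.576.
This matches z(99.5%) = 2.576.

99.5%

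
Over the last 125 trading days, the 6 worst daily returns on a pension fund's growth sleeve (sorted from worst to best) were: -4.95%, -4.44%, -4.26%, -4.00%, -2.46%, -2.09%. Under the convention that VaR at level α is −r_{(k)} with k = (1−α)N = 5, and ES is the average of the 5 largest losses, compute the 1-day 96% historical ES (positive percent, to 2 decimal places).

4.02%

The 5 worst returns sum to -20.11%.
ES = −(-20.11%) / 5 = 4.022% ≈ 4.02%.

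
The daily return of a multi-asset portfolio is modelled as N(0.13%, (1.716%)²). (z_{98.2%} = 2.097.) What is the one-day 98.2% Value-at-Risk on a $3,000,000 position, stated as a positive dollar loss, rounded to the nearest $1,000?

VaR = −μ + z·σ = −(0.13%) + 2.097 × 1.716% = 3.468%.
On $3,000,000: 0.03468 × $3,000,000 = $104,040.

$104,000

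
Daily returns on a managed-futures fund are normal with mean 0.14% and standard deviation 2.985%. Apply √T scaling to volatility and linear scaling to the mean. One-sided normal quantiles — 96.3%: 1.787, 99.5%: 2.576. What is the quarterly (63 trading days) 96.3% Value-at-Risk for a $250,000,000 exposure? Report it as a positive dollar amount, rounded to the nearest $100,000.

σ_{63d} = 2.985% × √63 = 23.693%; μ_{63d} = 63 × 0.14% = 8.820%.
VaR = −(8.820%) + 1.787 × 23.693% = 33.519%.
On $250,000,000: 0.33519 × $250,000,000 = $83,797,500.

$83,800,000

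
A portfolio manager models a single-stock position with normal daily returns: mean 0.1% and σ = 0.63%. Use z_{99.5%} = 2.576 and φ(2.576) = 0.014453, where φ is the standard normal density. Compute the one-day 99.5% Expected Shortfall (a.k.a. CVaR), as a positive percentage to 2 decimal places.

Tail multiplier: φ(z)/(1−α) = 0.014453 / 0.005 = 2.891.
ES = −(0.1%) + 0.63% × 2.891 = 1.721%.

1.72%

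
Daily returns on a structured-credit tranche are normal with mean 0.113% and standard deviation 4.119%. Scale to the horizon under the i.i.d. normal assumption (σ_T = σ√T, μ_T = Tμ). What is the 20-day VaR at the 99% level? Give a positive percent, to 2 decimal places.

At 99%, z = 2.326.
σ_{20d} = 4.119% × √20 = 18.421%; μ_{20d} = 20 × 0.113% = 2.260%.
VaR = −(2.260%) + 2.326 × 18.421% = 40.587%.

40.59%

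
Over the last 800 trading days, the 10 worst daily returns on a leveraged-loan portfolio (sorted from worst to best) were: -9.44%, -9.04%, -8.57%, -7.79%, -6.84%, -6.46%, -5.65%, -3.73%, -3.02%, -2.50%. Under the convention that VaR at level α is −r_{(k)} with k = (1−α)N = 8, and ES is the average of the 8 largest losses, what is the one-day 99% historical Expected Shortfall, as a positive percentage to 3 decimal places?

7.190%

The 8 worst returns sum to -57.52%.
ES = −(-57.52%) / 8 = 7.19% ≈ 7.190%.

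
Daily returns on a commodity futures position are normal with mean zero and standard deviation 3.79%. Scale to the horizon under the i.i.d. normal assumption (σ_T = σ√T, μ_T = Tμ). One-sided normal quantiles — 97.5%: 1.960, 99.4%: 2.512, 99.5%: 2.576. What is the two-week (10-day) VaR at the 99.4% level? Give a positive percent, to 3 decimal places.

σ_{10d} = 3.79% × √10 = 11.985%.
VaR = 2.512 × 11.985% = 30.106%.

30.106%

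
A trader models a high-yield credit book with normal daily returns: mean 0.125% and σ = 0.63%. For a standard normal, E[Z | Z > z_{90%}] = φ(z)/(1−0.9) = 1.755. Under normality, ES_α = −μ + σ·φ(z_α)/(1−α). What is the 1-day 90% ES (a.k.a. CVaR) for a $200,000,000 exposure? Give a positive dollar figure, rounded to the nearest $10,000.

ES = −(0.125%) + 0.63% × 1.755 = 0.981%.
On $200,000,000: 0.00981 × $200,000,000 = $1,962,000.

$1,960,000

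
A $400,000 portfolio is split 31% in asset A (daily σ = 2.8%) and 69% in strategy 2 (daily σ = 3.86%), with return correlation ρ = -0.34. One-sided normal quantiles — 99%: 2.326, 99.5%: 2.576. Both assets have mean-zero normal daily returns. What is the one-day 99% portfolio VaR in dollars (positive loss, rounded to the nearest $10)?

σ_p² = 0.31²·2.8² + 0.69²·3.86² + 2·-0.34·0.31·0.69·2.8·3.86 = 6.2751 (%²).
σ_p = √6.2751 = 2.505%.
VaR = 2.326 × 2.505% = 5.827%; on $400,000 that is $23,308.

$23,310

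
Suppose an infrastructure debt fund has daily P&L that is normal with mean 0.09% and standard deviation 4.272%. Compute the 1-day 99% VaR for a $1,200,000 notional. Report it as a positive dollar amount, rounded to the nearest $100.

At 99% one-sided, z = 2.326.
VaR = −μ + z·σ = −(0.09%) + 2.326 × 4.272% = 9.847%.
On $1,200,000: 0.09847 × $1,200,000 = $118,164.

$118,200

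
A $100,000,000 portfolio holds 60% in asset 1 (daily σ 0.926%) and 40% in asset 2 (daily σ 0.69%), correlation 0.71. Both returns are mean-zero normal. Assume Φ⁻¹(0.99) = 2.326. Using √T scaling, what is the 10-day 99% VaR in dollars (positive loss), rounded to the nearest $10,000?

$5,710,000

σ_p = √(0.6²·0.926² + 0.4²·0.69² + 2·0.71·0.6·0.4·0.926·0.69) = 0.776%.
σ_{10d} = 0.776% × √10 = 2.454%.
VaR = 2.326 × 2.454% = 5.708%; on $100,000,000 that is $5,708,000.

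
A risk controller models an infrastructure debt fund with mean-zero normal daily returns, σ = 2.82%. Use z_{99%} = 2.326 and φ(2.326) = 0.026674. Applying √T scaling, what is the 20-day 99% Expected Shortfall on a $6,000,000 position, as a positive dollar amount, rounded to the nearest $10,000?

σ_{20d} = 2.82% × √20 = 12.611%.
ES multiplier = φ(z)/(1−α) = 0.026674/0.01 = 2.667.
ES = 12.611% × 2.667 = 33.634%; on $6,000,000: $2,018,040.

$2,020,000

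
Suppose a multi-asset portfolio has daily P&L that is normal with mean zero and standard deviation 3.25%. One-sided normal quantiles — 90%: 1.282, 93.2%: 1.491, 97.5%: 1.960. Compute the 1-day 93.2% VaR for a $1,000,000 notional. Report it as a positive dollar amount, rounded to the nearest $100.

VaR = z·σ = 1.491 × 3.25% = 4.846%.
On $1,000,000: 0.04846 × $1,000,000 = $48,460.

$48,500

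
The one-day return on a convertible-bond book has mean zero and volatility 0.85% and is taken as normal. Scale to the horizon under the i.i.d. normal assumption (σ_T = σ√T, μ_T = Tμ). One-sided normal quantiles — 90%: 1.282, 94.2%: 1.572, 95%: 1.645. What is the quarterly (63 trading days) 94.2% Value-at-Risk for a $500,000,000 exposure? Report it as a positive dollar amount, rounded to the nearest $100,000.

σ_{63d} = 0.85% × √63 = 6.747%.
VaR = 1.572 × 6.747% = 10.606%.
On $500,000,000: 0.10606 × $500,000,000 = $53,030,000.

$53,000,000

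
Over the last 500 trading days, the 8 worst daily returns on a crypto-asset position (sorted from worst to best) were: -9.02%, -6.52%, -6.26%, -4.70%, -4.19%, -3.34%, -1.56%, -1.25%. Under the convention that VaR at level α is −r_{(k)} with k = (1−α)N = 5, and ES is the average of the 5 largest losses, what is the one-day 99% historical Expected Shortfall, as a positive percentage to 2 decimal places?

6.14%

The 5 worst returns sum to -30.69%.
ES = −(-30.69%) / 5 = 6.138% ≈ 6.14%.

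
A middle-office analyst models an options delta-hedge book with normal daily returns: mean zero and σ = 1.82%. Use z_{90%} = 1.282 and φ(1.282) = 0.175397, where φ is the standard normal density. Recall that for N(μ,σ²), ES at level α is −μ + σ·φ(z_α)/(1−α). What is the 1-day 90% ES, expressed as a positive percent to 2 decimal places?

3.19%

Tail multiplier: φ(z)/(1−α) = 0.175397 / 0.1 = 1.754.
ES = 1.82% × 1.754 = 3.192%.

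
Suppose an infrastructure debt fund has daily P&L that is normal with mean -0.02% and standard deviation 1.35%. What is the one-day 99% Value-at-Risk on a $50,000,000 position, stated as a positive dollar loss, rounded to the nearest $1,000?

At 99% one-sided, z = 2.326.
VaR = −μ + z·σ = −(-0.02%) + 2.326 × 1.35% = 3.160%.
On $50,000,000: 0.03160 × $50,000,000 = $1,580,000.

$1,580,000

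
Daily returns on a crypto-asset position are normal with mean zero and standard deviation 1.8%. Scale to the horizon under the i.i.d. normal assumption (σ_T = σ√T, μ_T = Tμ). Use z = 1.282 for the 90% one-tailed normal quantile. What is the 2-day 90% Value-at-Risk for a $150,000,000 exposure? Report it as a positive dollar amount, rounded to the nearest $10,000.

σ_{2d} = 1.8% × √2 = 2.546%.
VaR = 1.282 × 2.546% = 3.264%.
On $150,000,000: 0.03264 × $150,000,000 = $4,896,000.

$4,900,000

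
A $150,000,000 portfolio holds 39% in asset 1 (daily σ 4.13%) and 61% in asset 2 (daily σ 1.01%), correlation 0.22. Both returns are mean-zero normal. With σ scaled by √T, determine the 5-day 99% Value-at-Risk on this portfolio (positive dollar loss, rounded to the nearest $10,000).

σ_p = √(0.39²·4.13² + 0.61²·1.01² + 2·0.22·0.39·0.61·4.13·1.01) = 1.847%.
σ_{5d} = 1.847% × √5 = 4.130%.
z(99%) = 2.326.
VaR = 2.326 × 4.130% = 9.606%; on $150,000,000 that is $14,409,000.

$14,410,000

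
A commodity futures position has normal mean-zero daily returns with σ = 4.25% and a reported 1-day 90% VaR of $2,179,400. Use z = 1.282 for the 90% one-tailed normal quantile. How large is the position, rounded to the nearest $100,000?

VaR as a fraction of value: z·σ = 1.282 × 4.25% = 5.4485%.
Position = $2,179,400 / 0.054485 = $40,000,000.

$40,000,000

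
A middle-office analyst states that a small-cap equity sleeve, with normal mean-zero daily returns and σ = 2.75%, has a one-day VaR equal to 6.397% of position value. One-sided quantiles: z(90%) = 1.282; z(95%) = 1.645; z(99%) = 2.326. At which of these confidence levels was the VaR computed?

99%

Implied z = VaR/σ = 6.397 / 2.75 = 2.326.
This matches z(99%) = 2.326.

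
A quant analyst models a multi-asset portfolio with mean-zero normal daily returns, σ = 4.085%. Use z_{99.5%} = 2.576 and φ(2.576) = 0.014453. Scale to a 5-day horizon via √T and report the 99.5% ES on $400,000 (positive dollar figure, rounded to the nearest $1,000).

$106,000

σ_{5d} = 4.085% × √5 = 9.134%.
ES multiplier = φ(z)/(1−α) = 0.014453/0.005 = 2.891.
ES = 9.134% × 2.891 = 26.406%; on $400,000: $105,624.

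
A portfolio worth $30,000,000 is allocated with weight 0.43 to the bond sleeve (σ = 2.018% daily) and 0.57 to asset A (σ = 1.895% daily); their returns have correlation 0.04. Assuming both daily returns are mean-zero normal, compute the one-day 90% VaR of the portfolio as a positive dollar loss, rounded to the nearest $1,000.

$543,000

σ_p² = 0.43²·2.018² + 0.57²·1.895² + 2·0.04·0.43·0.57·2.018·1.895 = 1.9947 (%²).
σ_p = √1.9947 = 1.412%.
At 90%, z = 1.282.
VaR = 1.282 × 1.412% = 1.810%; on $30,000,000 that is $543,000.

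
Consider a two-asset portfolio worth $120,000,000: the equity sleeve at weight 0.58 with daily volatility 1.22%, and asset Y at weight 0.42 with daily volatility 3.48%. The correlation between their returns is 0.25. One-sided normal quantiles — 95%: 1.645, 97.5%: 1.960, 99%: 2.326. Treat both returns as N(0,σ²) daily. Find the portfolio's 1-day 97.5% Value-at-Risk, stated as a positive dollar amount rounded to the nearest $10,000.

$4,180,000

σ_p² = 0.58²·1.22² + 0.42²·3.48² + 2·0.25·0.58·0.42·1.22·3.48 = 3.1541 (%²).
σ_p = √3.1541 = 1.776%.
VaR = 1.960 × 1.776% = 3.481%; on $120,000,000 that is $4,177,200.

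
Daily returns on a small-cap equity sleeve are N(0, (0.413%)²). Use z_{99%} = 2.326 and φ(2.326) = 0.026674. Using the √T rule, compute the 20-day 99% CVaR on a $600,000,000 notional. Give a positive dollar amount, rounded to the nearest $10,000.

σ_{20d} = 0.413% × √20 = 1.847%.
ES multiplier = φ(z)/(1−α) = 0.026674/0.01 = 2.667.
ES = 1.847% × 2.667 = 4.926%; on $600,000,000: $29,556,000.

$29,560,000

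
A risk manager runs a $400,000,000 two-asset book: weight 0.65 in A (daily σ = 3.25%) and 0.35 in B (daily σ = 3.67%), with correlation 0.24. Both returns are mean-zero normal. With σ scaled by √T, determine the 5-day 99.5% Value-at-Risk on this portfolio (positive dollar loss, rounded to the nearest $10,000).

σ_p = √(0.65²·3.25² + 0.35²·3.67² + 2·0.24·0.65·0.35·3.25·3.67) = 2.723%.
σ_{5d} = 2.723% × √5 = 6.089%.
z(99.5%) = 2.576.
VaR = 2.576 × 6.089% = 15.685%; on $400,000,000 that is $62,740,000.

$62,740,000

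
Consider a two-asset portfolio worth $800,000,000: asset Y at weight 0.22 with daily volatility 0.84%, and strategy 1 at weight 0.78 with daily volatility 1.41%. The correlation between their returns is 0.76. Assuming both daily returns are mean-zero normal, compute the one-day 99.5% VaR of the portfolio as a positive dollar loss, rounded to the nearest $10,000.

$25,680,000

σ_p² = 0.22²·0.84² + 0.78²·1.41² + 2·0.76·0.22·0.78·0.84·1.41 = 1.5526 (%²).
σ_p = √1.5526 = 1.246%.
At 99.5%, z = 2.576.
VaR = 2.576 × 1.246% = 3.210%; on $800,000,000 that is $25,680,000.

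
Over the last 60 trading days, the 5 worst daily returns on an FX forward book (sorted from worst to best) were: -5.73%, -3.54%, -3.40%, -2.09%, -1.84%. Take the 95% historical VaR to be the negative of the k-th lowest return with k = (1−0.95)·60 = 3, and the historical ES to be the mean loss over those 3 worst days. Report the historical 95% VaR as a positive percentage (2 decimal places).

k = 3; the 3rd lowest return is -3.40%, so VaR = 3.40%.

3.40%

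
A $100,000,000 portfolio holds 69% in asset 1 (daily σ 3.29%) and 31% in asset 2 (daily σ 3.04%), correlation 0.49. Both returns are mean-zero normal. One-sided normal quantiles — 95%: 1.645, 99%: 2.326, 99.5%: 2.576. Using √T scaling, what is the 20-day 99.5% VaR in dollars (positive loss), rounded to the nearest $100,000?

σ_p = √(0.69²·3.29² + 0.31²·3.04² + 2·0.49·0.69·0.31·3.29·3.04) = 2.853%.
σ_{20d} = 2.853% × √20 = 12.759%.
VaR = 2.576 × 12.759% = 32.867%; on $100,000,000 that is $32,867,000.

$32,900,000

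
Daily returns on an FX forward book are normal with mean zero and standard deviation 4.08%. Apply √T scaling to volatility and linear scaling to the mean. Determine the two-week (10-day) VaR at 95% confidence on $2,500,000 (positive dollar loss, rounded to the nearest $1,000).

At 95%, z = 1.645.
σ_{10d} = 4.08% × √10 = 12.902%.
VaR = 1.645 × 12.902% = 21.224%.
On $2,500,000: 0.21224 × $2,500,000 = $530,600.

$531,000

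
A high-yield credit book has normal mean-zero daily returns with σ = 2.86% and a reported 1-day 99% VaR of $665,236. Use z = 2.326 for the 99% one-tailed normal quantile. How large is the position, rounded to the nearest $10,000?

$10,000,000

VaR as a fraction of value: z·σ = 2.326 × 2.86% = 6.65236%.
Position = $665,236 / 0.0665236 = $10,000,000.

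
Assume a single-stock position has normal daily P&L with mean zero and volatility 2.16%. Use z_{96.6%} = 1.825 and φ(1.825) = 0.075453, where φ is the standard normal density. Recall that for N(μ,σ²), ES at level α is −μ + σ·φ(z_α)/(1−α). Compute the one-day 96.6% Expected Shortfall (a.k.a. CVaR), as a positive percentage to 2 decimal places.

4.79%

Tail multiplier: φ(z)/(1−α) = 0.075453 / 0.034 = 2.219.
ES = 2.16% × 2.219 = 4.793%.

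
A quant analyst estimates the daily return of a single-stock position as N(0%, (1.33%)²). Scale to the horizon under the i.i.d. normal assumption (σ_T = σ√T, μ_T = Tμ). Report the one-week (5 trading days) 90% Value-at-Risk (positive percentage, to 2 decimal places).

At 90%, z = 1.282.
σ_{5d} = 1.33% × √5 = 2.974%.
VaR = 1.282 × 2.974% = 3.813%.

3.81%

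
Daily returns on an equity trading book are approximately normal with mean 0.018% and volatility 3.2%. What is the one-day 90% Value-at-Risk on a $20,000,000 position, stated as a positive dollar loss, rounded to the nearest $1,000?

At 90% one-sided, z = 1.282.
VaR = −μ + z·σ = −(0.018%) + 1.282 × 3.2% = 4.084%.
On $20,000,000: 0.04084 × $20,000,000 = $816,800.

$817,000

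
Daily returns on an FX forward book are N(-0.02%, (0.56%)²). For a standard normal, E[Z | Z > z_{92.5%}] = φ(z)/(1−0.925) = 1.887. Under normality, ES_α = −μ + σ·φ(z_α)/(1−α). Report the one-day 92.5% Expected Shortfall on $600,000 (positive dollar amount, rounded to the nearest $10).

$6,460

ES = −(-0.02%) + 0.56% × 1.887 = 1.077%.
On $600,000: 0.01077 × $600,000 = $6,462.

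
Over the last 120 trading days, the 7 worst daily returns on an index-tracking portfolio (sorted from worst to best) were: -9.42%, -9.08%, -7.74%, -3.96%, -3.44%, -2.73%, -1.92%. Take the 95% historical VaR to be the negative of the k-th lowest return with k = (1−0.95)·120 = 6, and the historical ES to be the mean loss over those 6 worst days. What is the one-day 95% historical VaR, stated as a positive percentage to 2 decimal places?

2.73%

k = 6; the 6th lowest return is -2.73%, so VaR = 2.73%.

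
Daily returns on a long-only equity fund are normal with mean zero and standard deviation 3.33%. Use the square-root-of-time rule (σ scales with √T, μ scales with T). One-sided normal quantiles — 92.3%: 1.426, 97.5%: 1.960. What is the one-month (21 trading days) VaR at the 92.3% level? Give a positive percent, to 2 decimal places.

21.76%

σ_{21d} = 3.33% × √21 = 15.260%.
VaR = 1.426 × 15.260% = 21.761%.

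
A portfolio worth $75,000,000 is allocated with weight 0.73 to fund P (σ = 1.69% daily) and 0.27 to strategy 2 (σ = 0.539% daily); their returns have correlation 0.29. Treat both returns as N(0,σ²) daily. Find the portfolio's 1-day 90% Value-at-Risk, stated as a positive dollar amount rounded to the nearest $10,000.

$1,230,000

σ_p² = 0.73²·1.69² + 0.27²·0.539² + 2·0.29·0.73·0.27·1.69·0.539 = 1.6473 (%²).
σ_p = √1.6473 = 1.283%.
At 90%, z = 1.282.
VaR = 1.282 × 1.283% = 1.645%; on $75,000,000 that is $1,233,750.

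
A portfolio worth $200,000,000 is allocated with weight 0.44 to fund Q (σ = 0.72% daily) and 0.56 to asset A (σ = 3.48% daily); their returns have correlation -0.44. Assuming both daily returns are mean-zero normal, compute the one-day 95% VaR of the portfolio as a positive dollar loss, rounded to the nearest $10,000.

σ_p² = 0.44²·0.72² + 0.56²·3.48² + 2·-0.44·0.44·0.56·0.72·3.48 = 3.3549 (%²).
σ_p = √3.3549 = 1.832%.
At 95%, z = 1.645.
VaR = 1.645 × 1.832% = 3.014%; on $200,000,000 that is $6,028,000.

$6,030,000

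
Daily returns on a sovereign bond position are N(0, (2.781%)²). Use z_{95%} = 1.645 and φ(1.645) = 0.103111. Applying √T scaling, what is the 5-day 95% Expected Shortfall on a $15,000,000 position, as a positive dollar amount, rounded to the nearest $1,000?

σ_{5d} = 2.781% × √5 = 6.219%.
ES multiplier = φ(z)/(1−α) = 0.103111/0.05 = 2.062.
ES = 6.219% × 2.062 = 12.824%; on $15,000,000: $1,923,600.

$1,924,000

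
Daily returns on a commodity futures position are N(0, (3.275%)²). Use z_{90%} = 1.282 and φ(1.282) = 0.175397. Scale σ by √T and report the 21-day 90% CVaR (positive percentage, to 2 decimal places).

σ_{21d} = 3.275% × √21 = 15.008%.
ES multiplier = φ(z)/(1−α) = 0.175397/0.1 = 1.754.
ES = 15.008% × 1.754 = 26.324%.

26.32%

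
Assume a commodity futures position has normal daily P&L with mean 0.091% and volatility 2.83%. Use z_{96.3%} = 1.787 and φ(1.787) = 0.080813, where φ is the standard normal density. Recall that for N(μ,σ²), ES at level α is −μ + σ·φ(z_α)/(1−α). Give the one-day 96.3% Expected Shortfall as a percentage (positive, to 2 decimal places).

Tail multiplier: φ(z)/(1−α) = 0.080813 / 0.037 = 2.184.
ES = −(0.091%) + 2.83% × 2.184 = 6.090%.

6.09%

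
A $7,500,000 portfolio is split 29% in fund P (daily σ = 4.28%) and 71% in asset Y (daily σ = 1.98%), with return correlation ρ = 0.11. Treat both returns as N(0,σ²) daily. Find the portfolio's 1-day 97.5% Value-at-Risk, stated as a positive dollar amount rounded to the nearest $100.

σ_p² = 0.29²·4.28² + 0.71²·1.98² + 2·0.11·0.29·0.71·4.28·1.98 = 3.9007 (%²).
σ_p = √3.9007 = 1.975%.
At 97.5%, z = 1.960.
VaR = 1.960 × 1.975% = 3.871%; on $7,500,000 that is $290,325.

$290,300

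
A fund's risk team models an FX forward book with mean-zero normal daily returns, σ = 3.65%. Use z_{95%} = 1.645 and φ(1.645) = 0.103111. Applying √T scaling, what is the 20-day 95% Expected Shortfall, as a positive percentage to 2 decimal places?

33.66%

σ_{20d} = 3.65% × √20 = 16.323%.
ES multiplier = φ(z)/(1−α) = 0.103111/0.05 = 2.062.
ES = 16.323% × 2.062 = 33.658%.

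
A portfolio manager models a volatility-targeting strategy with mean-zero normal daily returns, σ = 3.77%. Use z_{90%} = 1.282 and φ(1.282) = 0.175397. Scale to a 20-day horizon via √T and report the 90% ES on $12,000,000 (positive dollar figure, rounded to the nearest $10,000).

σ_{20d} = 3.77% × √20 = 16.860%.
ES multiplier = φ(z)/(1−α) = 0.175397/0.1 = 1.754.
ES = 16.860% × 1.754 = 29.572%; on $12,000,000: $3,548,640.

$3,550,000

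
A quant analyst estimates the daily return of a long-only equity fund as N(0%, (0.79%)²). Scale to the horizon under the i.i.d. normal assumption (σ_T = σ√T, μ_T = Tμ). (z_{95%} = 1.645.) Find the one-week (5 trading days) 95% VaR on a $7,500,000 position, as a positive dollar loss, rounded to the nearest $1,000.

$218,000

σ_{5d} = 0.79% × √5 = 1.766%.
VaR = 1.645 × 1.766% = 2.905%.
On $7,500,000: 0.02905 × $7,500,000 = $217,875.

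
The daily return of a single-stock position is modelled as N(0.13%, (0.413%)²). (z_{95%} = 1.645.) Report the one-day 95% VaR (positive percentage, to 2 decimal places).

VaR = −μ + z·σ = −(0.13%) + 1.645 × 0.413% = 0.549%.

0.55%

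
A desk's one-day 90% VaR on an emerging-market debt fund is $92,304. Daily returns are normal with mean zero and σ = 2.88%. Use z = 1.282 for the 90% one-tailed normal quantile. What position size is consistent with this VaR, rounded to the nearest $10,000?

VaR as a fraction of value: z·σ = 1.282 × 2.88% = 3.69216%.
Position = $92,304 / 0.0369216 = $2,500,000.

$2,500,000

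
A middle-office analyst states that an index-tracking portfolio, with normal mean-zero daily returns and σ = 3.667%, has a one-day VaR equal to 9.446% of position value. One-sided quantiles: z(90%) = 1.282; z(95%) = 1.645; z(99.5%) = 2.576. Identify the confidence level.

99.5%

Implied z = VaR/σ = 9.446 / 3.667 = 2.576.
This matches z(99.5%) = 2.576.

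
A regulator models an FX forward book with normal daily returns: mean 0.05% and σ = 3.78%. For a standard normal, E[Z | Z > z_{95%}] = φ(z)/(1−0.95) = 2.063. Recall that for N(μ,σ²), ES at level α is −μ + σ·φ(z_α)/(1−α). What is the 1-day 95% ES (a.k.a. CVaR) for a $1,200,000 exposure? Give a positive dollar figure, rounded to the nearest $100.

ES = −(0.05%) + 3.78% × 2.063 = 7.748%.
On $1,200,000: 0.07748 × $1,200,000 = $92,976.

$93,000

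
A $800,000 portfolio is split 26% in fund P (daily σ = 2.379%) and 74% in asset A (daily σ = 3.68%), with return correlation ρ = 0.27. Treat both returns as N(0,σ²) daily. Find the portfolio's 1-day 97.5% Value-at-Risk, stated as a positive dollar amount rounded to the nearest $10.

$46,270

σ_p² = 0.26²·2.379² + 0.74²·3.68² + 2·0.27·0.26·0.74·2.379·3.68 = 8.7080 (%²).
σ_p = √8.7080 = 2.951%.
At 97.5%, z = 1.960.
VaR = 1.960 × 2.951% = 5.784%; on $800,000 that is $46,272.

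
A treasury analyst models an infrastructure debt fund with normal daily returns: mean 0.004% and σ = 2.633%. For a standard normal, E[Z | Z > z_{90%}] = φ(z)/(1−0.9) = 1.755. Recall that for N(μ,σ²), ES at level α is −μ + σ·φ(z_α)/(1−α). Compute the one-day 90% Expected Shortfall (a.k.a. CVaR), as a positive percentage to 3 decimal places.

4.617%

ES = −(0.004%) + 2.633% × 1.755 = 4.617%.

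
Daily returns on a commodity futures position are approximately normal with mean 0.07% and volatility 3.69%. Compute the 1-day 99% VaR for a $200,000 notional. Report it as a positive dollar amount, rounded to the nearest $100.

At 99% one-sided, z = 2.326.
VaR = −μ + z·σ = −(0.07%) + 2.326 × 3.69% = 8.513%.
On $200,000: 0.08513 × $200,000 = $17,026.

$17,000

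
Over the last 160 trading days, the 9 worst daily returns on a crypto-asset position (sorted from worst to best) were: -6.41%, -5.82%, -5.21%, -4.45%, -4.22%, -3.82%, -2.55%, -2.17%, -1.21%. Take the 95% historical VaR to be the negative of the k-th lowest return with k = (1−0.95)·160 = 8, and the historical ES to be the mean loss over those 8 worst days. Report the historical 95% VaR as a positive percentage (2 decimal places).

k = 8; the 8th lowest return is -2.17%, so VaR = 2.17%.

2.17%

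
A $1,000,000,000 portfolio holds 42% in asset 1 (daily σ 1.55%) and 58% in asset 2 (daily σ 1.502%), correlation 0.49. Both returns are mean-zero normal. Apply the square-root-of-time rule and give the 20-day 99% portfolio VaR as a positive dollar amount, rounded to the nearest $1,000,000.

$137,000,000

σ_p = √(0.42²·1.55² + 0.58²·1.502² + 2·0.49·0.42·0.58·1.55·1.502) = 1.319%.
σ_{20d} = 1.319% × √20 = 5.899%.
z(99%) = 2.326.
VaR = 2.326 × 5.899% = 13.721%; on $1,000,000,000 that is $137,210,000.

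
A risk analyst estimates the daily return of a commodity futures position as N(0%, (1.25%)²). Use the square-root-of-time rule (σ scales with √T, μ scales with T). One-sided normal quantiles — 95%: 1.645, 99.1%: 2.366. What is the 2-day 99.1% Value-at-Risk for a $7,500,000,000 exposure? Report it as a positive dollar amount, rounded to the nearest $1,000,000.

$314,000,000

σ_{2d} = 1.25% × √2 = 1.768%.
VaR = 2.366 × 1.768% = 4.183%.
On $7,500,000,000: 0.04183 × $7,500,000,000 = $313,725,000.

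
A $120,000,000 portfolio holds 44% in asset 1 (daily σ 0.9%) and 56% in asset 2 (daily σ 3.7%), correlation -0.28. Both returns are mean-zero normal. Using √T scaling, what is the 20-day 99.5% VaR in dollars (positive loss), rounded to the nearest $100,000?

σ_p = √(0.44²·0.9² + 0.56²·3.7² + 2·-0.28·0.44·0.56·0.9·3.7) = 1.998%.
σ_{20d} = 1.998% × √20 = 8.935%.
z(99.5%) = 2.576.
VaR = 2.576 × 8.935% = 23.017%; on $120,000,000 that is $27,620,400.

$27,600,000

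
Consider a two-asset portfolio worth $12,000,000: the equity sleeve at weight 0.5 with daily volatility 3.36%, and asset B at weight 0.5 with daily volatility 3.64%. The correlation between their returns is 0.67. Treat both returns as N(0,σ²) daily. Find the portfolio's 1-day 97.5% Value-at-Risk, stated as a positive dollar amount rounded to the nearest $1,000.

σ_p² = 0.5²·3.36² + 0.5²·3.64² + 2·0.67·0.5·0.5·3.36·3.64 = 10.2320 (%²).
σ_p = √10.2320 = 3.199%.
At 97.5%, z = 1.960.
VaR = 1.960 × 3.199% = 6.270%; on $12,000,000 that is $752,400.

$752,000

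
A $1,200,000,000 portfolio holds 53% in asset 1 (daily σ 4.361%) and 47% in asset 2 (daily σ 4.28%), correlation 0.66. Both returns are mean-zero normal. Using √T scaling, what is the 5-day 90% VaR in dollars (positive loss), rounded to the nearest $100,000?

$135,500,000

σ_p = √(0.53²·4.361² + 0.47²·4.28² + 2·0.66·0.53·0.47·4.361·4.28) = 3.940%.
σ_{5d} = 3.940% × √5 = 8.810%.
z(90%) = 1.282.
VaR = 1.282 × 8.810% = 11.294%; on $1,200,000,000 that is $135,528,000.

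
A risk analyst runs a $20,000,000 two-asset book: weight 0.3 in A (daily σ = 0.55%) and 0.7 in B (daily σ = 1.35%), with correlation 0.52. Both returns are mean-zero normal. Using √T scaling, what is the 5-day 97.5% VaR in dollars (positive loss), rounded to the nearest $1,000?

σ_p = √(0.3²·0.55² + 0.7²·1.35² + 2·0.52·0.3·0.7·0.55·1.35) = 1.040%.
σ_{5d} = 1.040% × √5 = 2.326%.
z(97.5%) = 1.960.
VaR = 1.960 × 2.326% = 4.559%; on $20,000,000 that is $911,800.

$912,000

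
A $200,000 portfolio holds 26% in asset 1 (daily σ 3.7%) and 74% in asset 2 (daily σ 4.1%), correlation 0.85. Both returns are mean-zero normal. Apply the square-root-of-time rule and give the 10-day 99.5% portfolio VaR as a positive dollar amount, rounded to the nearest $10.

$63,290

σ_p = √(0.26²·3.7² + 0.74²·4.1² + 2·0.85·0.26·0.74·3.7·4.1) = 3.885%.
σ_{10d} = 3.885% × √10 = 12.285%.
z(99.5%) = 2.576.
VaR = 2.576 × 12.285% = 31.646%; on $200,000 that is $63,292.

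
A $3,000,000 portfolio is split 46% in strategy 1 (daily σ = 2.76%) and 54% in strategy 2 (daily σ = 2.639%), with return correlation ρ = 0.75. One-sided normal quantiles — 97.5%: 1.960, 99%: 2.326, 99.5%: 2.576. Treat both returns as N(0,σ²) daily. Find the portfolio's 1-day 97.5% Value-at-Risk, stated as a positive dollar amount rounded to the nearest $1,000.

σ_p² = 0.46²·2.76² + 0.54²·2.639² + 2·0.75·0.46·0.54·2.76·2.639 = 6.3566 (%²).
σ_p = √6.3566 = 2.521%.
VaR = 1.960 × 2.521% = 4.941%; on $3,000,000 that is $148,230.

$148,000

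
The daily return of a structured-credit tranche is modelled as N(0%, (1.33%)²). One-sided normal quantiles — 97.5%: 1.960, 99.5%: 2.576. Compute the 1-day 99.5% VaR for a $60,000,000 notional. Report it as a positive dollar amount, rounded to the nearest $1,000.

$2,056,000

VaR = z·σ = 2.576 × 1.33% = 3.426%.
On $60,000,000: 0.03426 × $60,000,000 = $2,055,600.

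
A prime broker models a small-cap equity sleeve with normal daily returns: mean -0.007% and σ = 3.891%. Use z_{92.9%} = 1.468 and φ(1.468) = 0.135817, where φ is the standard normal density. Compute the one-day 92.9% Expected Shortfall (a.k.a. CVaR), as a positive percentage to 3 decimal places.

7.450%

Tail multiplier: φ(z)/(1−α) = 0.135817 / 0.071 = 1.913.
ES = −(-0.007%) + 3.891% × 1.913 = 7.450%.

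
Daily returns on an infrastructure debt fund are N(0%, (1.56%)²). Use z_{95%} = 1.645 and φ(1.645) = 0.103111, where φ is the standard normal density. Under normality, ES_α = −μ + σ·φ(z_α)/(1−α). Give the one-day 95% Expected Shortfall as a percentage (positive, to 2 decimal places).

Tail multiplier: φ(z)/(1−α) = 0.103111 / 0.05 = 2.062.
ES = 1.56% × 2.062 = 3.217%.

3.22%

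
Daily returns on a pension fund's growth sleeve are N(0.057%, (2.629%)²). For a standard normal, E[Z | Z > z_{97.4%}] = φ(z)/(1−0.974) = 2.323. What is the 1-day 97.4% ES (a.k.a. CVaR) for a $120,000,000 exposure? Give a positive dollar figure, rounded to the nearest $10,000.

$7,260,000

ES = −(0.057%) + 2.629% × 2.323 = 6.050%.
On $120,000,000: 0.06050 × $120,000,000 = $7,260,000.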